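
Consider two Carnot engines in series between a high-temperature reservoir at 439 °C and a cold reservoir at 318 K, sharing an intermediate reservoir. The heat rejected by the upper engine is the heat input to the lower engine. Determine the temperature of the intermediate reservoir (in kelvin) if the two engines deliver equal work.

T_m ≈ 515.1 K

T_H = 439 °C → 439 + 273.15 = 712.15 K.
For reversible stages Q_m = Q_H·(T_m/T_H). Setting W₁ = Q_H(1 − T_m/T_H) equal to W₂ = Q_m(1 − T_C/T_m) = Q_H·(T_m − T_C)/T_H gives T_H − T_m = T_m − T_C, so T_m = (T_H + T_C)/2 = (712.15 + 318.00)/2 = 515.1 K.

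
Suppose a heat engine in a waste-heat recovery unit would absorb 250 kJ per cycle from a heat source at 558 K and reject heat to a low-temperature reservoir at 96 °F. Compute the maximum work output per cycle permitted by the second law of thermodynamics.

W_max ≈ 112 kJ

T_C = 96 °F → (96 − 32) × 5/9 = 35.56 °C = 308.71 K.
The upper bound on efficiency is η_max = 1 − T_C/T_H = 1 − 308.71/558.00 = 0.4468.
W_max = η_max · Q_H = 0.4468 × 250 = 112 kJ.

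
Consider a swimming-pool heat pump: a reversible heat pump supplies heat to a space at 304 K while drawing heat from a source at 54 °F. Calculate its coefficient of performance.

T_C = 54 °F → (54 − 32) × 5/9 = 12.22 °C = 285.37 K.
For a reversible heat pump, COP_HP = T_H/(T_H − T_C) = 304.00/(304.00 − 285.37) = 16.3.

COP_HP ≈ 16.3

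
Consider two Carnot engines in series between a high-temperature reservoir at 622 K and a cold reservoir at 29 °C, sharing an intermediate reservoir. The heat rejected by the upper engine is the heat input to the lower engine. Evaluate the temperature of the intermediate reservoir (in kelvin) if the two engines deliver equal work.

T_C = 29 °C → 29 + 273.15 = 302.15 K.
For reversible stages Q_m = Q_H·(T_m/T_H). Setting W₁ = Q_H(1 − T_m/T_H) equal to W₂ = Q_m(1 − T_C/T_m) = Q_H·(T_m − T_C)/T_H gives T_H − T_m = T_m − T_C, so T_m = (T_H + T_C)/2 = (622.00 + 302.15)/2 = 462.1 K.

T_m ≈ 462.1 K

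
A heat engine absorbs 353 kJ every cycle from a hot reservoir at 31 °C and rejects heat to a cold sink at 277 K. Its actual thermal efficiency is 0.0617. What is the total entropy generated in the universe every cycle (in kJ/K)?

ΔS_univ ≈ 0.03513 kJ/K

T_H = 31 °C → 31 + 273.15 = 304.15 K.
W = η·Q_H = 0.0617 × 353 = 21.78 kJ, so Q_C = Q_H − W = 331.2 kJ.
Entropy balance on the reservoirs: −Q_H/T_H = -1.161 kJ/K, +Q_C/T_C = 1.196 kJ/K.
ΔS_univ = −Q_H/T_H + Q_C/T_C = 0.03513 kJ/K (> 0, since η = 0.0617 < η_Carnot = 0.089).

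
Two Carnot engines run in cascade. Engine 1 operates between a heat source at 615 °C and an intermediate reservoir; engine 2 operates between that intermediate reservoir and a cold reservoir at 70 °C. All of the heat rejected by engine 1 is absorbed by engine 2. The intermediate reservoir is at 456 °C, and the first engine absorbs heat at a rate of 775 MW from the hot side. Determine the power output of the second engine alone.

Ẇ₂ ≈ 337 MW

T_H = 615 °C → 615 + 273.15 = 888.15 K.
T_C = 70 °C → 70 + 273.15 = 343.15 K.
T_m = 456 °C → 456 + 273.15 = 729.15 K.
Heat entering the second stage: Q_m = Q_H·(T_m/T_H) = 775 × 729.15/888.15 = 636 MW.
Second-stage efficiency η₂ = 1 − T_C/T_m = 1 − 343.15/729.15 = 0.5294, so W₂ = η₂·Q_m = 337 MW.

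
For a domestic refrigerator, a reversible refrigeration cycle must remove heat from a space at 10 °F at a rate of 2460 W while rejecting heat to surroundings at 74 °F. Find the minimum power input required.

Ẇ_in ≈ 335.2 W

T_H = 74 °F → (74 − 32) × 5/9 = 23.33 °C = 296.48 K.
T_C = 10 °F → (10 − 32) × 5/9 = -12.22 °C = 260.93 K.
For a reversible refrigerator, COP_R = T_C/(T_H − T_C) = 260.93/35.56 = 7.3386.
W = Q_C/COP_R = 2460/7.3386 = 335.2 W.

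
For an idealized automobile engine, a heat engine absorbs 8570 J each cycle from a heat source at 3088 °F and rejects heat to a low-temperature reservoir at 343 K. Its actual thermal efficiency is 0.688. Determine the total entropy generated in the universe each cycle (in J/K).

T_H = 3088 °F → (3088 − 32) × 5/9 = 1697.78 °C = 1970.93 K.
W = η·Q_H = 0.688 × 8570 = 5896 J, so Q_C = Q_H − W = 2674 J.
Reservoir entropy changes: ΔS_H = −Q_H/T_H = −8570/1970.93 = -4.348 J/K and ΔS_C = +Q_C/T_C = 2674/343.00 = 7.795 J/K.
ΔS_univ = −Q_H/T_H + Q_C/T_C = 3.45 J/K (> 0, since η = 0.688 < η_Carnot = 0.826).

ΔS_univ ≈ 3.45 J/K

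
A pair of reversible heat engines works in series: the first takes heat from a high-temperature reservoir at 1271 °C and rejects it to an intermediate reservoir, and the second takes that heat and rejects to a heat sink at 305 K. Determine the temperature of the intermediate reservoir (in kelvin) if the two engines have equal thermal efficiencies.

T_m ≈ 686.3 K

T_H = 1271 °C → 1271 + 273.15 = 1544.15 K.
Equal efficiencies require 1 − T_m/T_H = 1 − T_C/T_m, i.e. T_m/T_H = T_C/T_m, so T_m = √(T_H·T_C) = √(1544.15 × 305.00) = 686.3 K.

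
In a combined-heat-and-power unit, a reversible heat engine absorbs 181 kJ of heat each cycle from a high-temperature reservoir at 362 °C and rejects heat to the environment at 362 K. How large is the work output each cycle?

W ≈ 77.84 kJ

T_H = 362 °C → 362 + 273.15 = 635.15 K.
For a reversible engine, η = 1 − T_C/T_H = 1 − 362.00/635.15 = 0.4301.
W = η·Q_H = 0.4301 × 181 = 77.84 kJ.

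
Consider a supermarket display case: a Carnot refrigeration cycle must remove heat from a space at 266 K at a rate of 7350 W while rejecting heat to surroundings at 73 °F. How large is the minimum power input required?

T_H = 73 °F → (73 − 32) × 5/9 = 22.78 °C = 295.93 K.
Carnot COP: COP_R = T_C/(T_H − T_C) = 266.00/29.93 = 8.8881.
W = Q_C/COP_R = 7350/8.8881 = 827 W.

Ẇ_in ≈ 827 W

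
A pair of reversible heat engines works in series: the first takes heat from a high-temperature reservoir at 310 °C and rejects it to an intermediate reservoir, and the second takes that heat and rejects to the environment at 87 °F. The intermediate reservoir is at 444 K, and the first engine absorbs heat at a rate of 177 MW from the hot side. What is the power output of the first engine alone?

Ẇ₁ ≈ 42.24 MW

T_H = 310 °C → 310 + 273.15 = 583.15 K.
T_C = 87 °F → (87 − 32) × 5/9 = 30.56 °C = 303.71 K.
First-stage efficiency η₁ = 1 − T_m/T_H = 1 − 444.00/583.15 = 0.2386.
W₁ = η₁·Q_H = 0.2386 × 177 = 42.24 MW.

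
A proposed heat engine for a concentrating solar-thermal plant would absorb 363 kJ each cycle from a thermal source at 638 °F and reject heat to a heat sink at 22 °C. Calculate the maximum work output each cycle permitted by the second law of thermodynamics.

W_max ≈ 187.3 kJ

T_H = 638 °F → (638 − 32) × 5/9 = 336.67 °C = 609.82 K.
T_C = 22 °C → 22 + 273.15 = 295.15 K.
The upper bound on efficiency is η_max = 1 − T_C/T_H = 1 − 295.15/609.82 = 0.5160.
W_max = η_max · Q_H = 0.5160 × 363 = 187.3 kJ.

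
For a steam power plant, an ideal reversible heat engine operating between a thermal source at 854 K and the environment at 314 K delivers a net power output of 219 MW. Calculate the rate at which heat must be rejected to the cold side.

Q̇_C ≈ 127 MW

Since the cycle is reversible, η = 1 − T_C/T_H = 1 − 314.00/854.00 = 0.6323.
Since Q_C/Q_H = T_C/T_H and Q_H = W/η, Q_C = W·T_C/(T_H − T_C) = 219 × 314.00/540.00 = 127 MW.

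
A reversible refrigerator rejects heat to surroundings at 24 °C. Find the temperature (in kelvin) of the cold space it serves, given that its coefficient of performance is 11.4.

T_H = 24 °C → 24 + 273.15 = 297.15 K.
COP_R = T_C/(T_H − T_C) ⇒ T_C = T_H·COP_R/(1 + COP_R) = 297.15 × 11.4/(1 + 11.4) = 273 K.

T_C ≈ 273 K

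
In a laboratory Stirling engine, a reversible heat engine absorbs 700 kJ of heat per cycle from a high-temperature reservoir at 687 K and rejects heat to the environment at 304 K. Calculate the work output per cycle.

W ≈ 390 kJ

The Carnot efficiency is η = 1 − T_C/T_H = 1 − 304.00/687.00 = 0.5575.
W = η·Q_H = 0.5575 × 700 = 390 kJ.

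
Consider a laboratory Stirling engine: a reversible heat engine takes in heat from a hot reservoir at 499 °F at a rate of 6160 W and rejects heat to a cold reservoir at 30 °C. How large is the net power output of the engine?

T_H = 499 °F → (499 − 32) × 5/9 = 259.44 °C = 532.59 K.
T_C = 30 °C → 30 + 273.15 = 303.15 K.
For a reversible engine, η = 1 − T_C/T_H = 1 − 303.15/532.59 = 0.4308.
W = η·Q_H = 0.4308 × 6160 = 2654 W.

Ẇ ≈ 2654 W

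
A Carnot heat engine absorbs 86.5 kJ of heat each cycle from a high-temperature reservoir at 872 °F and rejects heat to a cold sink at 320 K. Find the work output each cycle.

W ≈ 49.1 kJ

T_H = 872 °F → (872 − 32) × 5/9 = 466.67 °C = 739.82 K.
Carnot efficiency: η = 1 − T_C/T_H = 1 − 320.00/739.82 = 0.5675.
W = η·Q_H = 0.5675 × 86.5 = 49.1 kJ.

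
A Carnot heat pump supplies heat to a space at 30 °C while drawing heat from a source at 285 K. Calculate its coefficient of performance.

T_H = 30 °C → 30 + 273.15 = 303.15 K.
The Carnot heat-pump COP is COP_HP = T_H/(T_H − T_C) = 303.15/(303.15 − 285.00) = 16.7.

COP_HP ≈ 16.7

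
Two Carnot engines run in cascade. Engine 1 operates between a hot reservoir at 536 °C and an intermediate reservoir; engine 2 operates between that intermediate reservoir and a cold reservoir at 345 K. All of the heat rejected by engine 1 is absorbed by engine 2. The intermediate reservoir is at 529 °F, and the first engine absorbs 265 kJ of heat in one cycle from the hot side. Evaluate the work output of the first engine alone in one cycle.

T_H = 536 °C → 536 + 273.15 = 809.15 K.
T_m = 529 °F → (529 − 32) × 5/9 = 276.11 °C = 549.26 K.
First-stage efficiency η₁ = 1 − T_m/T_H = 1 − 549.26/809.15 = 0.3212.
W₁ = η₁·Q_H = 0.3212 × 265 = 85.1 kJ.

W₁ ≈ 85.1 kJ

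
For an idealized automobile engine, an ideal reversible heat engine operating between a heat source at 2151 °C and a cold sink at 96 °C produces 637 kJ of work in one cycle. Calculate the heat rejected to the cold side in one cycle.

T_H = 2151 °C → 2151 + 273.15 = 2424.15 K.
T_C = 96 °C → 96 + 273.15 = 369.15 K.
For a reversible engine, η = 1 − T_C/T_H = 1 − 369.15/2424.15 = 0.8477.
Since Q_C/Q_H = T_C/T_H and Q_H = W/η, Q_C = W·T_C/(T_H − T_C) = 637 × 369.15/2055.00 = 114 kJ.

Q_C ≈ 114 kJ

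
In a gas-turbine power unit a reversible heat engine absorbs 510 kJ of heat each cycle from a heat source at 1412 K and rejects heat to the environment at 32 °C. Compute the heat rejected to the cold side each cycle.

T_C = 32 °C → 32 + 273.15 = 305.15 K.
For a reversible engine, η = 1 − T_C/T_H = 1 − 305.15/1412.00 = 0.7839.
For a reversible cycle Q_C/Q_H = T_C/T_H, so Q_C = 510 × 305.15/1412.00 = 110 kJ.

Q_C ≈ 110 kJ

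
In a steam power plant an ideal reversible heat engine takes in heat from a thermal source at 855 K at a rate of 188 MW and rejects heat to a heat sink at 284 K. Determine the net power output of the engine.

For a reversible engine, η = 1 − T_C/T_H = 1 − 284.00/855.00 = 0.6678.
W = η·Q_H = 0.6678 × 188 = 125.6 MW.

Ẇ ≈ 125.6 MW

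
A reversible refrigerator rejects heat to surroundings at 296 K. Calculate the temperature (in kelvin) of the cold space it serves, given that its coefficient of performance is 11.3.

COP_R = T_C/(T_H − T_C) ⇒ T_C = T_H·COP_R/(1 + COP_R) = 296.00 × 11.3/(1 + 11.3) = 272 K.

T_C ≈ 272 K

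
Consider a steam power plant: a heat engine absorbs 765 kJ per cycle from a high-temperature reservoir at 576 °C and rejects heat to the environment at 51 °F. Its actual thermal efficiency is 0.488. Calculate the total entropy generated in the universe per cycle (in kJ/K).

ΔS_univ ≈ 0.480 kJ/K

T_H = 576 °C → 576 + 273.15 = 849.15 K.
T_C = 51 °F → (51 − 32) × 5/9 = 10.56 °C = 283.71 K.
W = η·Q_H = 0.488 × 765 = 373.3 kJ, so Q_C = Q_H − W = 391.7 kJ.
Entropy balance on the reservoirs: −Q_H/T_H = -0.9009 kJ/K, +Q_C/T_C = 1.381 kJ/K.
ΔS_univ = −Q_H/T_H + Q_C/T_C = 0.480 kJ/K (> 0, since η = 0.488 < η_Carnot = 0.666).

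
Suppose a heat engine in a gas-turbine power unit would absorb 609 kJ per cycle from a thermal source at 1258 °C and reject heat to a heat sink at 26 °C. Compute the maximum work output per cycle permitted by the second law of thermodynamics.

T_H = 1258 °C → 1258 + 273.15 = 1531.15 K.
T_C = 26 °C → 26 + 273.15 = 299.15 K.
No engine can exceed the Carnot limit: η_max = 1 − T_C/T_H = 1 − 299.15/1531.15 = 0.8046.
W_max = η_max · Q_H = 0.8046 × 609 = 490.0 kJ.

W_max ≈ 490.0 kJ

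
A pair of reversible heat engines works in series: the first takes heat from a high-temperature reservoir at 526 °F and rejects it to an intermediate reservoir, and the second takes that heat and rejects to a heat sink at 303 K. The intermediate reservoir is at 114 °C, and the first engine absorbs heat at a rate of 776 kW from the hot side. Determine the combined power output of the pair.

T_H = 526 °F → (526 − 32) × 5/9 = 274.44 °C = 547.59 K.
Two reversible stages in series are equivalent to a single Carnot engine between T_H and T_C, so η_total = 1 − T_C/T_H = 1 − 303.00/547.59 = 0.4467.
W_total = η_total · Q_H = 0.4467 × 776 = 347 kW.

Ẇ_total ≈ 347 kW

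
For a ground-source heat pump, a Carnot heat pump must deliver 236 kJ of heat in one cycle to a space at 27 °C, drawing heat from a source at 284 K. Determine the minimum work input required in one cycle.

T_H = 27 °C → 27 + 273.15 = 300.15 K.
Reversible heating COP: COP_HP = T_H/(T_H − T_C) = 300.15/16.15 = 18.5851.
W = Q_H/COP_HP = 236/18.5851 = 12.7 kJ.

W_in ≈ 12.7 kJ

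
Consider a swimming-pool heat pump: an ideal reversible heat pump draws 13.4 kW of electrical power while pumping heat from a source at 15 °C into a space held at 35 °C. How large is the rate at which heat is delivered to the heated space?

T_H = 35 °C → 35 + 273.15 = 308.15 K.
T_C = 15 °C → 15 + 273.15 = 288.15 K.
For a reversible heat pump, COP_HP = T_H/(T_H − T_C) = 308.15/20.00 = 15.4075.
Q_H = COP_HP · W = 15.4075 × 13.4 = 206.5 kW.

Q̇_H ≈ 206.5 kW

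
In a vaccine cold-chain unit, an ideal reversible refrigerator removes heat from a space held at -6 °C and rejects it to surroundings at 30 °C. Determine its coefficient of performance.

T_H = 30 °C → 30 + 273.15 = 303.15 K.
T_C = -6 °C → -6 + 273.15 = 267.15 K.
The reversible coefficient of performance is COP_R = T_C/(T_H − T_C) = 267.15/(303.15 − 267.15) = 7.42.

COP_R ≈ 7.42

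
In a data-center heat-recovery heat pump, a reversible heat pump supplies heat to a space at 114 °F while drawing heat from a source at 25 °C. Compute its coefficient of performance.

T_H = 114 °F → (114 − 32) × 5/9 = 45.56 °C = 318.71 K.
T_C = 25 °C → 25 + 273.15 = 298.15 K.
Reversible heating COP: COP_HP = T_H/(T_H − T_C) = 318.71/(318.71 − 298.15) = 15.50.

COP_HP ≈ 15.50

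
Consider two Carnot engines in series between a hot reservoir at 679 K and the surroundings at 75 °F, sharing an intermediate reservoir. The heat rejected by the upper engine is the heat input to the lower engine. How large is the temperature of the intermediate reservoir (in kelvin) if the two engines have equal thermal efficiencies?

T_C = 75 °F → (75 − 32) × 5/9 = 23.89 °C = 297.04 K.
Equal efficiencies require 1 − T_m/T_H = 1 − T_C/T_m, i.e. T_m/T_H = T_C/T_m, so T_m = √(T_H·T_C) = √(679.00 × 297.04) = 449.1 K.

T_m ≈ 449.1 K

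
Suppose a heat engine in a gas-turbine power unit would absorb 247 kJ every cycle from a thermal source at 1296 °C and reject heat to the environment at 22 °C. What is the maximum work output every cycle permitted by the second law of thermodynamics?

T_H = 1296 °C → 1296 + 273.15 = 1569.15 K.
T_C = 22 °C → 22 + 273.15 = 295.15 K.
By the Carnot theorem, η_max = 1 − T_C/T_H = 1 − 295.15/1569.15 = 0.8119.
W_max = η_max · Q_H = 0.8119 × 247 = 201 kJ.

W_max ≈ 201 kJ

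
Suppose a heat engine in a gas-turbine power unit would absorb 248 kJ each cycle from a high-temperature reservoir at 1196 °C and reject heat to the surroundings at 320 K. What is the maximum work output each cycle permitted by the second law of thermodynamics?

W_max ≈ 194 kJ

T_H = 1196 °C → 1196 + 273.15 = 1469.15 K.
By the Carnot theorem, η_max = 1 − T_C/T_H = 1 − 320.00/1469.15 = 0.7822.
W_max = η_max · Q_H = 0.7822 × 248 = 194 kJ.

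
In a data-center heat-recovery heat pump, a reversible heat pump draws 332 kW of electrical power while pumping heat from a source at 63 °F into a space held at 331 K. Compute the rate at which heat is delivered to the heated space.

Q̇_H ≈ 2705 kW

T_C = 63 °F → (63 − 32) × 5/9 = 17.22 °C = 290.37 K.
For a reversible heat pump, COP_HP = T_H/(T_H − T_C) = 331.00/40.63 = 8.1471.
Q_H = COP_HP · W = 8.1471 × 332 = 2705 kW.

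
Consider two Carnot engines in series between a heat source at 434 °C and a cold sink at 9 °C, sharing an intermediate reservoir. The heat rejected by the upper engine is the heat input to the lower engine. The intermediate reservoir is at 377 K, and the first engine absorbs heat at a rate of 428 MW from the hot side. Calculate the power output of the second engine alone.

Ẇ₂ ≈ 57.4 MW

T_H = 434 °C → 434 + 273.15 = 707.15 K.
T_C = 9 °C → 9 + 273.15 = 282.15 K.
Heat entering the second stage: Q_m = Q_H·(T_m/T_H) = 428 × 377.00/707.15 = 228 MW.
Second-stage efficiency η₂ = 1 − T_C/T_m = 1 − 282.15/377.00 = 0.2516, so W₂ = η₂·Q_m = 57.4 MW.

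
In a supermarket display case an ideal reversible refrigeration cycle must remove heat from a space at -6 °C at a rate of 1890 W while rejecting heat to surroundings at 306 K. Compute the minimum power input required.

Ẇ_in ≈ 274.9 W

T_C = -6 °C → -6 + 273.15 = 267.15 K.
The reversible coefficient of performance is COP_R = T_C/(T_H − T_C) = 267.15/38.85 = 6.8764.
W = Q_C/COP_R = 1890/6.8764 = 274.9 W.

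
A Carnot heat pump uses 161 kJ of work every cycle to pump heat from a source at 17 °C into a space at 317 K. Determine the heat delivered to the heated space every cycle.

T_C = 17 °C → 17 + 273.15 = 290.15 K.
Reversible heating COP: COP_HP = T_H/(T_H − T_C) = 317.00/26.85 = 11.8063.
Q_H = COP_HP · W = 11.8063 × 161 = 1901 kJ.

Q_H ≈ 1901 kJ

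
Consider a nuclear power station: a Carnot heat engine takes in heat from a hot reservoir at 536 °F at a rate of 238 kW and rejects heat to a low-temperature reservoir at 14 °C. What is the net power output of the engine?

T_H = 536 °F → (536 − 32) × 5/9 = 280.00 °C = 553.15 K.
T_C = 14 °C → 14 + 273.15 = 287.15 K.
For a reversible engine, η = 1 − T_C/T_H = 1 − 287.15/553.15 = 0.4809.
W = η·Q_H = 0.4809 × 238 = 114 kW.

Ẇ ≈ 114 kW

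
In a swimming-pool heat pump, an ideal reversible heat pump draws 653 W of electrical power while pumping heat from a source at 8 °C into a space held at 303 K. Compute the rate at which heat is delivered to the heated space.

T_C = 8 °C → 8 + 273.15 = 281.15 K.
COP_HP = T_H/(T_H − T_C) = 303.00/21.85 = 13.8673.
Q_H = COP_HP · W = 13.8673 × 653 = 9055 W.

Q̇_H ≈ 9055 W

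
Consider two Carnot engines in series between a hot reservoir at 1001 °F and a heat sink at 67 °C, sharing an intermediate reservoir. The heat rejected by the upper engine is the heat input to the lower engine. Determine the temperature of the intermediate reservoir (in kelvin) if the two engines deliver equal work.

T_m ≈ 576 K

T_H = 1001 °F → (1001 − 32) × 5/9 = 538.33 °C = 811.48 K.
T_C = 67 °C → 67 + 273.15 = 340.15 K.
For reversible stages Q_m = Q_H·(T_m/T_H). Setting W₁ = Q_H(1 − T_m/T_H) equal to W₂ = Q_m(1 − T_C/T_m) = Q_H·(T_m − T_C)/T_H gives T_H − T_m = T_m − T_C, so T_m = (T_H + T_C)/2 = (811.48 + 340.15)/2 = 576 K.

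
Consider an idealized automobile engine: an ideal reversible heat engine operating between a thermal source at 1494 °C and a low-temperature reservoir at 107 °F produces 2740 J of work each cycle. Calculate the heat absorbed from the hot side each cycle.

T_H = 1494 °C → 1494 + 273.15 = 1767.15 K.
T_C = 107 °F → (107 − 32) × 5/9 = 41.67 °C = 314.82 K.
Since the cycle is reversible, η = 1 − T_C/T_H = 1 − 314.82/1767.15 = 0.8219.
Q_H = W/η = 2740/0.8219 = 3330 J.

Q_H ≈ 3330 J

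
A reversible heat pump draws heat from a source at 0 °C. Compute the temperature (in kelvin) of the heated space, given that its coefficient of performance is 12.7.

T_H ≈ 296 K

T_C = 0 °C → 0 + 273.15 = 273.15 K.
COP_HP = T_H/(T_H − T_C) ⇒ T_H = T_C·COP_HP/(COP_HP − 1) = 273.15 × 12.7/(12.7 − 1) = 296 K.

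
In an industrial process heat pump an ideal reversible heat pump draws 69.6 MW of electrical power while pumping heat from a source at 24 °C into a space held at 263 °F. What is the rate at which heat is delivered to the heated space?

Q̇_H ≈ 268 MW

T_H = 263 °F → (263 − 32) × 5/9 = 128.33 °C = 401.48 K.
T_C = 24 °C → 24 + 273.15 = 297.15 K.
Reversible heating COP: COP_HP = T_H/(T_H − T_C) = 401.48/104.33 = 3.8481.
Q_H = COP_HP · W = 3.8481 × 69.6 = 268 MW.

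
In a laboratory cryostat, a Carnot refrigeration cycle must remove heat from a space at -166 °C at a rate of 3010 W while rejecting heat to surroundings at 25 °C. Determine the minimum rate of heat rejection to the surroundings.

T_H = 25 °C → 25 + 273.15 = 298.15 K.
T_C = -166 °C → -166 + 273.15 = 107.15 K.
For a reversible cycle Q_H/Q_C = T_H/T_C, so Q_H = Q_C·T_H/T_C = 3010 × 298.15/107.15 = 8375 W.

Q̇_H ≈ 8375 W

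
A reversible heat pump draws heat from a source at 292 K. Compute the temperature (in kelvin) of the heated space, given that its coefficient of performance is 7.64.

T_H ≈ 336 K

COP_HP = T_H/(T_H − T_C) ⇒ T_H = T_C·COP_HP/(COP_HP − 1) = 292.00 × 7.64/(7.64 − 1) = 336 K.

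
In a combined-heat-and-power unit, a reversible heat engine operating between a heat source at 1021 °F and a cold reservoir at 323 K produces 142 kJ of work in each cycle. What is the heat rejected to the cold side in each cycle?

Q_C ≈ 91.8 kJ

T_H = 1021 °F → (1021 − 32) × 5/9 = 549.44 °C = 822.59 K.
Since the cycle is reversible, η = 1 − T_C/T_H = 1 − 323.00/822.59 = 0.6073.
Since Q_C/Q_H = T_C/T_H and Q_H = W/η, Q_C = W·T_C/(T_H − T_C) = 142 × 323.00/499.59 = 91.8 kJ.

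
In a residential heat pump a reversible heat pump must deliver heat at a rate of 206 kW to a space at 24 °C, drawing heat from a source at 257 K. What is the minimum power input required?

Ẇ_in ≈ 27.83 kW

T_H = 24 °C → 24 + 273.15 = 297.15 K.
Reversible heating COP: COP_HP = T_H/(T_H − T_C) = 297.15/40.15 = 7.4010.
W = Q_H/COP_HP = 206/7.4010 = 27.83 kW.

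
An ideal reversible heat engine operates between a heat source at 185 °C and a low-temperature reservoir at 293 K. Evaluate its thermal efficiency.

η ≈ 0.360

T_H = 185 °C → 185 + 273.15 = 458.15 K.
For a reversible engine, η = 1 − T_C/T_H = 1 − 293.00/458.15 = 0.360.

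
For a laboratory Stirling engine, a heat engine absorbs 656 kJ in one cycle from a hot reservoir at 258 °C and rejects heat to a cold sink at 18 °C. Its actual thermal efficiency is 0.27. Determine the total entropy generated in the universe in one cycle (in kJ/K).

ΔS_univ ≈ 0.410 kJ/K

T_H = 258 °C → 258 + 273.15 = 531.15 K.
T_C = 18 °C → 18 + 273.15 = 291.15 K.
W = η·Q_H = 0.27 × 656 = 177.1 kJ, so Q_C = Q_H − W = 478.9 kJ.
The hot reservoir loses entropy Q_H/T_H = 656/531.15 = 1.235 kJ/K; the cold reservoir gains Q_C/T_C = 478.9/291.15 = 1.645 kJ/K.
ΔS_univ = −Q_H/T_H + Q_C/T_C = 0.410 kJ/K (> 0, since η = 0.27 < η_Carnot = 0.452).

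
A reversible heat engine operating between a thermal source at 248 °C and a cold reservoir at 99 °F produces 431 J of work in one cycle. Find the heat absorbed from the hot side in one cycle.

Q_H ≈ 1070 J

T_H = 248 °C → 248 + 273.15 = 521.15 K.
T_C = 99 °F → (99 − 32) × 5/9 = 37.22 °C = 310.37 K.
The Carnot efficiency is η = 1 − T_C/T_H = 1 − 310.37/521.15 = 0.4044.
Q_H = W/η = 431/0.4044 = 1070 J.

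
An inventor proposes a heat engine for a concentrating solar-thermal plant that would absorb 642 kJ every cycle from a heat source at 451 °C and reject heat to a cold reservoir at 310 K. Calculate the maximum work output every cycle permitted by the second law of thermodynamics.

W_max ≈ 367 kJ

T_H = 451 °C → 451 + 273.15 = 724.15 K.
By the Carnot theorem, η_max = 1 − T_C/T_H = 1 − 310.00/724.15 = 0.5719.
W_max = η_max · Q_H = 0.5719 × 642 = 367 kJ.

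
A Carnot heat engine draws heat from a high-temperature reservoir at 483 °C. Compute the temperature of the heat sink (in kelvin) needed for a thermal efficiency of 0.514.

T_H = 483 °C → 483 + 273.15 = 756.15 K.
From η = 1 − T_C/T_H, T_C = T_H·(1 − η) = 756.15 × (1 − 0.514) = 367.5 K.

T_C ≈ 367.5 K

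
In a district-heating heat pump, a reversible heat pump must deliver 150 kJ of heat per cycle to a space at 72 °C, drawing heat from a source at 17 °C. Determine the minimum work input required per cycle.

T_H = 72 °C → 72 + 273.15 = 345.15 K.
T_C = 17 °C → 17 + 273.15 = 290.15 K.
The Carnot heat-pump COP is COP_HP = T_H/(T_H − T_C) = 345.15/55.00 = 6.2755.
W = Q_H/COP_HP = 150/6.2755 = 23.9 kJ.

W_in ≈ 23.9 kJ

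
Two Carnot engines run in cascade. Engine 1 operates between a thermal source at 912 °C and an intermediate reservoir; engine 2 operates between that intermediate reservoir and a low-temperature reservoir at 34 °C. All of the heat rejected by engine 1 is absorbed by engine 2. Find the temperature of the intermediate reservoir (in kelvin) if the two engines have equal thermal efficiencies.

T_H = 912 °C → 912 + 273.15 = 1185.15 K.
T_C = 34 °C → 34 + 273.15 = 307.15 K.
Equal efficiencies require 1 − T_m/T_H = 1 − T_C/T_m, i.e. T_m/T_H = T_C/T_m, so T_m = √(T_H·T_C) = √(1185.15 × 307.15) = 603 K.

T_m ≈ 603 K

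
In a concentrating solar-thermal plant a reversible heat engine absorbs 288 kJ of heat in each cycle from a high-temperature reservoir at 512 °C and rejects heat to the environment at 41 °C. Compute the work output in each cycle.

T_H = 512 °C → 512 + 273.15 = 785.15 K.
T_C = 41 °C → 41 + 273.15 = 314.15 K.
The Carnot efficiency is η = 1 − T_C/T_H = 1 − 314.15/785.15 = 0.5999.
W = η·Q_H = 0.5999 × 288 = 173 kJ.

W ≈ 173 kJ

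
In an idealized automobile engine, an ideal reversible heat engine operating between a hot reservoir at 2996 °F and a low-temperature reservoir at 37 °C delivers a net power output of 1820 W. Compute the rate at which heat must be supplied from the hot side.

T_H = 2996 °F → (2996 − 32) × 5/9 = 1646.67 °C = 1919.82 K.
T_C = 37 °C → 37 + 273.15 = 310.15 K.
The Carnot efficiency is η = 1 − T_C/T_H = 1 − 310.15/1919.82 = 0.8384.
Q_H = W/η = 1820/0.8384 = 2170 W.

Q̇_H ≈ 2170 W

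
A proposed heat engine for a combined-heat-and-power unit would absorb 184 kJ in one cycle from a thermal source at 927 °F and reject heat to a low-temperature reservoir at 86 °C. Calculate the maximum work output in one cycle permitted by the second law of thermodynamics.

W_max ≈ 98.2 kJ

T_H = 927 °F → (927 − 32) × 5/9 = 497.22 °C = 770.37 K.
T_C = 86 °C → 86 + 273.15 = 359.15 K.
By the Carnot theorem, η_max = 1 − T_C/T_H = 1 − 359.15/770.37 = 0.5338.
W_max = η_max · Q_H = 0.5338 × 184 = 98.2 kJ.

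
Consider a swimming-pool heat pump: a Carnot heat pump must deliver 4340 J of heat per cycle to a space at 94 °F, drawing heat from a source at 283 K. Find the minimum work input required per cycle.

T_H = 94 °F → (94 − 32) × 5/9 = 34.44 °C = 307.59 K.
COP_HP = T_H/(T_H − T_C) = 307.59/24.59 = 12.5067.
W = Q_H/COP_HP = 4340/12.5067 = 347 J.

W_in ≈ 347 J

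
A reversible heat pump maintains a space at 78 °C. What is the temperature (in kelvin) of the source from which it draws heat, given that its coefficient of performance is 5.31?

T_H = 78 °C → 78 + 273.15 = 351.15 K.
COP_HP = T_H/(T_H − T_C) ⇒ T_C = T_H·(COP_HP − 1)/COP_HP = 351.15 × (5.31 − 1)/5.31 = 285 K.

T_C ≈ 285 K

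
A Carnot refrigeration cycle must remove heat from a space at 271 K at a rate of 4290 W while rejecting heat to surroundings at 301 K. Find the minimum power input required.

The reversible coefficient of performance is COP_R = T_C/(T_H − T_C) = 271.00/30.00 = 9.0333.
W = Q_C/COP_R = 4290/9.0333 = 475 W.

Ẇ_in ≈ 475 W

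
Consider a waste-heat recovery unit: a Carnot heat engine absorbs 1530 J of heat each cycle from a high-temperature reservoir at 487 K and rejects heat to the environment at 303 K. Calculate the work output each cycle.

W ≈ 578.1 J

The Carnot efficiency is η = 1 − T_C/T_H = 1 − 303.00/487.00 = 0.3778.
W = η·Q_H = 0.3778 × 1530 = 578.1 J.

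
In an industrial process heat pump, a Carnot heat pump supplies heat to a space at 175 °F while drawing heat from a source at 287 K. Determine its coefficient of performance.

COP_HP ≈ 5.38

T_H = 175 °F → (175 − 32) × 5/9 = 79.44 °C = 352.59 K.
Reversible heating COP: COP_HP = T_H/(T_H − T_C) = 352.59/(352.59 − 287.00) = 5.38.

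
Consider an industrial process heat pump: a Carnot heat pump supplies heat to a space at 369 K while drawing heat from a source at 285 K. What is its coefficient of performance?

COP_HP = T_H/(T_H − T_C) = 369.00/(369.00 − 285.00) = 4.393.

COP_HP ≈ 4.393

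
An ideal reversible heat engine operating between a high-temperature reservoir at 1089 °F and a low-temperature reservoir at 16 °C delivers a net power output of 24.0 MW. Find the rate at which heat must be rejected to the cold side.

Q̇_C ≈ 12.1 MW

T_H = 1089 °F → (1089 − 32) × 5/9 = 587.22 °C = 860.37 K.
T_C = 16 °C → 16 + 273.15 = 289.15 K.
For a reversible engine, η = 1 − T_C/T_H = 1 − 289.15/860.37 = 0.6639.
Since Q_C/Q_H = T_C/T_H and Q_H = W/η, Q_C = W·T_C/(T_H − T_C) = 24.0 × 289.15/571.22 = 12.1 MW.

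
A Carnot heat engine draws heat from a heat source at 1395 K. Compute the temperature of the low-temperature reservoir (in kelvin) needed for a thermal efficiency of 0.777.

From η = 1 − T_C/T_H, T_C = T_H·(1 − η) = 1395.00 × (1 − 0.777) = 311 K.

T_C ≈ 311 K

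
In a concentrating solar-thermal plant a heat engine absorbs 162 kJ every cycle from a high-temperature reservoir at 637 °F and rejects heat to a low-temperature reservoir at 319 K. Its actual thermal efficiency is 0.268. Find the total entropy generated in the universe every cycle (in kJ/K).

T_H = 637 °F → (637 − 32) × 5/9 = 336.11 °C = 609.26 K.
W = η·Q_H = 0.268 × 162 = 43.42 kJ, so Q_C = Q_H − W = 118.6 kJ.
Entropy balance on the reservoirs: −Q_H/T_H = -0.2659 kJ/K, +Q_C/T_C = 0.3717 kJ/K.
ΔS_univ = −Q_H/T_H + Q_C/T_C = 0.106 kJ/K (> 0, since η = 0.268 < η_Carnot = 0.476).

ΔS_univ ≈ 0.106 kJ/K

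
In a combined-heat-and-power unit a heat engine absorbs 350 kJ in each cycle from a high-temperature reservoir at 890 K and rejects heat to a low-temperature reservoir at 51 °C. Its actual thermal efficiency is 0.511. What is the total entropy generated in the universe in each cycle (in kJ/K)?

T_C = 51 °C → 51 + 273.15 = 324.15 K.
W = η·Q_H = 0.511 × 350 = 178.8 kJ, so Q_C = Q_H − W = 171.2 kJ.
Entropy balance on the reservoirs: −Q_H/T_H = -0.3933 kJ/K, +Q_C/T_C = 0.5280 kJ/K.
ΔS_univ = −Q_H/T_H + Q_C/T_C = 0.135 kJ/K (> 0, since η = 0.511 < η_Carnot = 0.636).

ΔS_univ ≈ 0.135 kJ/K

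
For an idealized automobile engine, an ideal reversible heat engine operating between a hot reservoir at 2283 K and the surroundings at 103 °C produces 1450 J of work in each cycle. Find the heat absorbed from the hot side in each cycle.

T_C = 103 °C → 103 + 273.15 = 376.15 K.
Since the cycle is reversible, η = 1 − T_C/T_H = 1 − 376.15/2283.00 = 0.8352.
Q_H = W/η = 1450/0.8352 = 1740 J.

Q_H ≈ 1740 J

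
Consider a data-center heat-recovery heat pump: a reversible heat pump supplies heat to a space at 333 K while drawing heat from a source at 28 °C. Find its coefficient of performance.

COP_HP ≈ 10.5

T_C = 28 °C → 28 + 273.15 = 301.15 K.
The Carnot heat-pump COP is COP_HP = T_H/(T_H − T_C) = 333.00/(333.00 − 301.15) = 10.5.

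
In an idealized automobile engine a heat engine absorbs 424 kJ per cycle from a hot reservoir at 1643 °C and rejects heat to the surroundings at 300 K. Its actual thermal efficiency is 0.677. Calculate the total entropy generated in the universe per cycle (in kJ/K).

T_H = 1643 °C → 1643 + 273.15 = 1916.15 K.
W = η·Q_H = 0.677 × 424 = 287.0 kJ, so Q_C = Q_H − W = 137.0 kJ.
The hot reservoir loses entropy Q_H/T_H = 424/1916.15 = 0.2213 kJ/K; the cold reservoir gains Q_C/T_C = 137.0/300.00 = 0.4565 kJ/K.
ΔS_univ = −Q_H/T_H + Q_C/T_C = 0.235 kJ/K (> 0, since η = 0.677 < η_Carnot = 0.843).

ΔS_univ ≈ 0.235 kJ/K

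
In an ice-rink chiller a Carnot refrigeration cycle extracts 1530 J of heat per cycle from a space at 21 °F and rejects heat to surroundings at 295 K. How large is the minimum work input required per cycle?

T_C = 21 °F → (21 − 32) × 5/9 = -6.11 °C = 267.04 K.
Carnot COP: COP_R = T_C/(T_H − T_C) = 267.04/27.96 = 9.5504.
W = Q_C/COP_R = 1530/9.5504 = 160 J.

W_in ≈ 160 J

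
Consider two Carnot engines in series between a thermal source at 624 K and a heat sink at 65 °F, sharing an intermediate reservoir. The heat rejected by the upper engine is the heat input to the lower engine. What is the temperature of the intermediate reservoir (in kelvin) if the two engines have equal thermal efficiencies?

T_m ≈ 426 K

T_C = 65 °F → (65 − 32) × 5/9 = 18.33 °C = 291.48 K.
Equal efficiencies require 1 − T_m/T_H = 1 − T_C/T_m, i.e. T_m/T_H = T_C/T_m, so T_m = √(T_H·T_C) = √(624.00 × 291.48) = 426 K.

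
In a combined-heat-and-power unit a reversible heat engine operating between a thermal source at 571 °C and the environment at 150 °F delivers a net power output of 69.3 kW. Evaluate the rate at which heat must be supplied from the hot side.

T_H = 571 °C → 571 + 273.15 = 844.15 K.
T_C = 150 °F → (150 − 32) × 5/9 = 65.56 °C = 338.71 K.
Carnot efficiency: η = 1 − T_C/T_H = 1 − 338.71/844.15 = 0.5988.
Q_H = W/η = 69.3/0.5988 = 115.7 kW.

Q̇_H ≈ 115.7 kW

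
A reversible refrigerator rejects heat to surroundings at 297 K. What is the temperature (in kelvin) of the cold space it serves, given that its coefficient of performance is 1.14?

COP_R = T_C/(T_H − T_C) ⇒ T_C = T_H·COP_R/(1 + COP_R) = 297.00 × 1.14/(1 + 1.14) = 158 K.

T_C ≈ 158 K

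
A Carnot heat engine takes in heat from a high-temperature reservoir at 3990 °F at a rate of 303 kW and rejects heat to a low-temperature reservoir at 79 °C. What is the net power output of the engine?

Ẇ ≈ 260 kW

T_H = 3990 °F → (3990 − 32) × 5/9 = 2198.89 °C = 2472.04 K.
T_C = 79 °C → 79 + 273.15 = 352.15 K.
Since the cycle is reversible, η = 1 − T_C/T_H = 1 − 352.15/2472.04 = 0.8575.
W = η·Q_H = 0.8575 × 303 = 260 kW.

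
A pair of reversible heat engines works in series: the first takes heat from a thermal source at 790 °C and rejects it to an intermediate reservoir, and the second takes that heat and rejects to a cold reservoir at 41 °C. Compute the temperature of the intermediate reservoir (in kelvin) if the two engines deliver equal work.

T_m ≈ 689 K

T_H = 790 °C → 790 + 273.15 = 1063.15 K.
T_C = 41 °C → 41 + 273.15 = 314.15 K.
For reversible stages Q_m = Q_H·(T_m/T_H). Setting W₁ = Q_H(1 − T_m/T_H) equal to W₂ = Q_m(1 − T_C/T_m) = Q_H·(T_m − T_C)/T_H gives T_H − T_m = T_m − T_C, so T_m = (T_H + T_C)/2 = (1063.15 + 314.15)/2 = 689 K.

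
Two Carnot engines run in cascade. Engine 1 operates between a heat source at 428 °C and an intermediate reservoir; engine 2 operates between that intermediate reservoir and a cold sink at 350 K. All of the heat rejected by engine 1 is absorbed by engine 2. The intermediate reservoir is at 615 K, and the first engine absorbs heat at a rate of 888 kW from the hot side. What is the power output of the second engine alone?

Ẇ₂ ≈ 336 kW

T_H = 428 °C → 428 + 273.15 = 701.15 K.
Heat entering the second stage: Q_m = Q_H·(T_m/T_H) = 888 × 615.00/701.15 = 779 kW.
Second-stage efficiency η₂ = 1 − T_C/T_m = 1 − 350.00/615.00 = 0.4309, so W₂ = η₂·Q_m = 336 kW.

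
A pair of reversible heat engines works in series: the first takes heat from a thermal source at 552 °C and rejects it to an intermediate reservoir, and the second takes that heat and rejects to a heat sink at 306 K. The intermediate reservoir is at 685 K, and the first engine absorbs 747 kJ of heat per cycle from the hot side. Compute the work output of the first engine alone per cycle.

W₁ ≈ 127 kJ

T_H = 552 °C → 552 + 273.15 = 825.15 K.
First-stage efficiency η₁ = 1 − T_m/T_H = 1 − 685.00/825.15 = 0.1698.
W₁ = η₁·Q_H = 0.1698 × 747 = 127 kJ.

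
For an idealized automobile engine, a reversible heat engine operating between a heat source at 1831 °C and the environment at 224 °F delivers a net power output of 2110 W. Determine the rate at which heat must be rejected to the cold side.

T_H = 1831 °C → 1831 + 273.15 = 2104.15 K.
T_C = 224 °F → (224 − 32) × 5/9 = 106.67 °C = 379.82 K.
For a reversible engine, η = 1 − T_C/T_H = 1 − 379.82/2104.15 = 0.8195.
Since Q_C/Q_H = T_C/T_H and Q_H = W/η, Q_C = W·T_C/(T_H − T_C) = 2110 × 379.82/1724.33 = 464.8 W.

Q̇_C ≈ 464.8 W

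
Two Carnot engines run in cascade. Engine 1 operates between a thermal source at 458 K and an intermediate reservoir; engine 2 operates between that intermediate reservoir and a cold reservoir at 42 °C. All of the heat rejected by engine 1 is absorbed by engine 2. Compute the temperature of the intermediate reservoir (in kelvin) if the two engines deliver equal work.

T_C = 42 °C → 42 + 273.15 = 315.15 K.
For reversible stages Q_m = Q_H·(T_m/T_H). Setting W₁ = Q_H(1 − T_m/T_H) equal to W₂ = Q_m(1 − T_C/T_m) = Q_H·(T_m − T_C)/T_H gives T_H − T_m = T_m − T_C, so T_m = (T_H + T_C)/2 = (458.00 + 315.15)/2 = 387 K.

T_m ≈ 387 K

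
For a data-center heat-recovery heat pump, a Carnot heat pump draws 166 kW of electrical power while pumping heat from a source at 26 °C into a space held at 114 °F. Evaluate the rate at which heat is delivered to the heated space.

T_H = 114 °F → (114 − 32) × 5/9 = 45.56 °C = 318.71 K.
T_C = 26 °C → 26 + 273.15 = 299.15 K.
Reversible heating COP: COP_HP = T_H/(T_H − T_C) = 318.71/19.56 = 16.2974.
Q_H = COP_HP · W = 16.2974 × 166 = 2710 kW.

Q̇_H ≈ 2710 kW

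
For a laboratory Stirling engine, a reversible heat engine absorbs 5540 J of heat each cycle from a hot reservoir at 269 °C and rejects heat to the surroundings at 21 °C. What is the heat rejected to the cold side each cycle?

Q_C ≈ 3006 J

T_H = 269 °C → 269 + 273.15 = 542.15 K.
T_C = 21 °C → 21 + 273.15 = 294.15 K.
Since the cycle is reversible, η = 1 − T_C/T_H = 1 − 294.15/542.15 = 0.4574.
For a reversible cycle Q_C/Q_H = T_C/T_H, so Q_C = 5540 × 294.15/542.15 = 3006 J.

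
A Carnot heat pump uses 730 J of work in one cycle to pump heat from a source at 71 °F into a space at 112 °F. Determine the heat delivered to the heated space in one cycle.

T_H = 112 °F → (112 − 32) × 5/9 = 44.44 °C = 317.59 K.
T_C = 71 °F → (71 − 32) × 5/9 = 21.67 °C = 294.82 K.
For a reversible heat pump, COP_HP = T_H/(T_H − T_C) = 317.59/22.78 = 13.9432.
Q_H = COP_HP · W = 13.9432 × 730 = 10200 J.

Q_H ≈ 10200 J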